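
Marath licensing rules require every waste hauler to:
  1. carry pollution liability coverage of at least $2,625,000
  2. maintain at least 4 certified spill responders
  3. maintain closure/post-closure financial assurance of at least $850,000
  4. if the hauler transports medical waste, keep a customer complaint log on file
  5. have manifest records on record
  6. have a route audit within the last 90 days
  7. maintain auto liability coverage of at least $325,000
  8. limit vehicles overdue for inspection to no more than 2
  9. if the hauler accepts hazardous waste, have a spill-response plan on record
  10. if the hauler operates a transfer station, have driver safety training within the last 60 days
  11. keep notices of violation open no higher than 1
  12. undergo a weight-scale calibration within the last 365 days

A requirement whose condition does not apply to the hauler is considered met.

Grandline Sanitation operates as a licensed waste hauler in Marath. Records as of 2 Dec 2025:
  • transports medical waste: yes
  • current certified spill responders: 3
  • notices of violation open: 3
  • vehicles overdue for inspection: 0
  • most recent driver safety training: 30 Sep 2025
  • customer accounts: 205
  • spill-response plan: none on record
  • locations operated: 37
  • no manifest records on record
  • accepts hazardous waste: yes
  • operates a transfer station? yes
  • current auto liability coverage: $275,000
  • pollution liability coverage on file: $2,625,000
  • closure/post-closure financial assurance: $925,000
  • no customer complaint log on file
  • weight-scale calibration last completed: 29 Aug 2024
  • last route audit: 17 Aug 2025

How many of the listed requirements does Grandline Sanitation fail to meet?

1. pollution liability coverage $2,625,000 ≥ $2,625,000 → met
2. certified spill responders 3 < 4 → not met
3. closure/post-closure financial assurance $925,000 ≥ $850,000 → met
4. condition 'transports medical waste' holds; customer complaint log absent → not met
5. manifest records absent → not met
6. route audit 107 days ago vs limit 90 → not met
7. auto liability coverage $275,000 < $325,000 → not met
8. vehicles overdue for inspection 0 ≤ 2 → met
9. condition 'accepts hazardous waste' holds; spill-response plan absent → not met
10. condition 'operates a transfer station' holds; driver safety training 63 days ago vs limit 60 → not met
11. notices of violation open 3 > 1 → not met
12. weight-scale calibration 460 days ago vs limit 365 → not met
Not met: 9 of 12

9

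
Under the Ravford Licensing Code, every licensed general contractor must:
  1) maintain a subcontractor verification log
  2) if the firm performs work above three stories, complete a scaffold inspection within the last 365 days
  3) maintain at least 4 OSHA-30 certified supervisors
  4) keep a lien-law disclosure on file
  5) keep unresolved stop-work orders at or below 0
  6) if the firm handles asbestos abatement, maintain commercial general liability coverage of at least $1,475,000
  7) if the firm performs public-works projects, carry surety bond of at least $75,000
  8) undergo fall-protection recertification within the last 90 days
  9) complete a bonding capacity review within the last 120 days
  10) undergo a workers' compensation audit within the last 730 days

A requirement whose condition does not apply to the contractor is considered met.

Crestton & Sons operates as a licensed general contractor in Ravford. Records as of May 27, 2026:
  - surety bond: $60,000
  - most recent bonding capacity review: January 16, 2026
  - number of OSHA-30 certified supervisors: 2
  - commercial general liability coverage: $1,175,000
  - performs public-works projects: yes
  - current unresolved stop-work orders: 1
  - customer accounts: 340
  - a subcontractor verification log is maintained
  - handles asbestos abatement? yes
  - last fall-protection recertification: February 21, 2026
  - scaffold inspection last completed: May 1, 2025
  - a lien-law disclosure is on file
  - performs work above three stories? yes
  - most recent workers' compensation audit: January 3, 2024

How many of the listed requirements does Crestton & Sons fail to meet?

8

1. subcontractor verification log present → met
2. condition 'performs work above three stories' holds; scaffold inspection 391 days ago vs limit 365 → not met
3. OSHA-30 certified supervisors 2 < 4 → not met
4. lien-law disclosure present → met
5. unresolved stop-work orders 1 > 0 → not met
6. condition 'handles asbestos abatement' holds; commercial general liability coverage $1,175,000 < $1,475,000 → not met
7. condition 'performs public-works projects' holds; surety bond $60,000 < $75,000 → not met
8. fall-protection recertification 95 days ago vs limit 90 → not met
9. bonding capacity review 131 days ago vs limit 120 → not met
10. workers' compensation audit 875 days ago vs limit 730 → not met
Not met: 8 of 10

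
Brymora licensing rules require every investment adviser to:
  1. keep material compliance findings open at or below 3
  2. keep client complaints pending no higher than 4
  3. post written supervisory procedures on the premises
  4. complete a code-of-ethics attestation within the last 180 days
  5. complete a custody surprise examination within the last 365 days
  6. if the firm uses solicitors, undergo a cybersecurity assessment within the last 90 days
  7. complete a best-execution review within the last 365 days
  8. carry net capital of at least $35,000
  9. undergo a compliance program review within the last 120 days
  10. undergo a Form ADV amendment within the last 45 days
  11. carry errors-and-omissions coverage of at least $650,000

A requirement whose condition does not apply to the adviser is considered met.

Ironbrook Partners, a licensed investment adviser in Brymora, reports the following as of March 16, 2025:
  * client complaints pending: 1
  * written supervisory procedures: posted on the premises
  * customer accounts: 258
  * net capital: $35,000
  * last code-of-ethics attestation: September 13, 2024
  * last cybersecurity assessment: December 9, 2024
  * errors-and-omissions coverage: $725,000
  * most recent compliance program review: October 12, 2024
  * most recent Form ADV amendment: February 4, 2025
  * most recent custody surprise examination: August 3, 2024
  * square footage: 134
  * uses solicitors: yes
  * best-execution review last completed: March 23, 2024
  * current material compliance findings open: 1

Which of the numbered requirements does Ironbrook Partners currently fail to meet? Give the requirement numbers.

4, 6, 9

1. material compliance findings open 1 ≤ 3 → met
2. client complaints pending 1 ≤ 4 → met
3. written supervisory procedures present → met
4. code-of-ethics attestation 184 days ago vs limit 180 → not met
5. custody surprise examination 225 days ago vs limit 365 → met
6. condition 'uses solicitors' holds; cybersecurity assessment 97 days ago vs limit 90 → not met
7. best-execution review 358 days ago vs limit 365 → met
8. net capital $35,000 ≥ $35,000 → met
9. compliance program review 155 days ago vs limit 120 → not met
10. Form ADV amendment 40 days ago vs limit 45 → met
11. errors-and-omissions coverage $725,000 ≥ $650,000 → met
Not met: 4, 6, 9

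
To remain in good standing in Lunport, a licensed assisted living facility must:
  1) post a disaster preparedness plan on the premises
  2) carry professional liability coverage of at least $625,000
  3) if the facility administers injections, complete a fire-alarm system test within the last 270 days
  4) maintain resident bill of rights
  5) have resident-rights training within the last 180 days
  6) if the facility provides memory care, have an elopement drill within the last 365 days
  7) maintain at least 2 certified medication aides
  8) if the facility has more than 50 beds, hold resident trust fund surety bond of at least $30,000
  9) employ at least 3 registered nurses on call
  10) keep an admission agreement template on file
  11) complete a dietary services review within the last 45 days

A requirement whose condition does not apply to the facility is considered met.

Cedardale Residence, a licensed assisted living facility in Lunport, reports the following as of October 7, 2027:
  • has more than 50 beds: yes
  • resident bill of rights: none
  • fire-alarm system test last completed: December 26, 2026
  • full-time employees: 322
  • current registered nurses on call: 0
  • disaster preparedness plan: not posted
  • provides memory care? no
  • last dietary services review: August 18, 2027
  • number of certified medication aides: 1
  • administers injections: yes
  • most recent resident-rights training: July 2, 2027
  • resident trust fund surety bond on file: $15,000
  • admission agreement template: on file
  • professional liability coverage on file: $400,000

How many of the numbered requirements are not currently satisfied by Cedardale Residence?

1. disaster preparedness plan absent → not met
2. professional liability coverage $400,000 < $625,000 → not met
3. condition 'administers injections' holds; fire-alarm system test 285 days ago vs limit 270 → not met
4. resident bill of rights absent → not met
5. resident-rights training 97 days ago vs limit 180 → met
6. condition 'provides memory care' does not hold → requirement n/a → met
7. certified medication aides 1 < 2 → not met
8. condition 'has more than 50 beds' holds; resident trust fund surety bond $15,000 < $30,000 → not met
9. registered nurses on call 0 < 3 → not met
10. admission agreement template present → met
11. dietary services review 50 days ago vs limit 45 → not met
Not met: 8 of 11

8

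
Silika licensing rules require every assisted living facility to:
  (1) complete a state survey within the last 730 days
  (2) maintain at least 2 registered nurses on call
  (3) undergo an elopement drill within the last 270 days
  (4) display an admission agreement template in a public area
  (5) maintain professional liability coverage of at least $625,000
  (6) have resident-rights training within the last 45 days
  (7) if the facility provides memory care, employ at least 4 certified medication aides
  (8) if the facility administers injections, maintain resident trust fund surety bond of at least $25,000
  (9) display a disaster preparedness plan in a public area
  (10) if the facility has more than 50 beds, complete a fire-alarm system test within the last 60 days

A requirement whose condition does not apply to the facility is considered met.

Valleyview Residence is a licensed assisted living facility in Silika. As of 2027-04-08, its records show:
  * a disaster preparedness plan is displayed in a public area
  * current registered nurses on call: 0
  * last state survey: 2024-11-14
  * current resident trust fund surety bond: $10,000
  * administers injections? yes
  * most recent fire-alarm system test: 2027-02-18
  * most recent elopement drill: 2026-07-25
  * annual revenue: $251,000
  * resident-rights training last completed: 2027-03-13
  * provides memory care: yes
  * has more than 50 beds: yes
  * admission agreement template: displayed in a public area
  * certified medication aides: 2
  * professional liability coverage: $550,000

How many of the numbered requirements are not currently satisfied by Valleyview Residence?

5

1. state survey 875 days ago vs limit 730 → not met
2. registered nurses on call 0 < 2 → not met
3. elopement drill 257 days ago vs limit 270 → met
4. admission agreement template present → met
5. professional liability coverage $550,000 < $625,000 → not met
6. resident-rights training 26 days ago vs limit 45 → met
7. condition 'provides memory care' holds; certified medication aides 2 < 4 → not met
8. condition 'administers injections' holds; resident trust fund surety bond $10,000 < $25,000 → not met
9. disaster preparedness plan present → met
10. condition 'has more than 50 beds' holds; fire-alarm system test 49 days ago vs limit 60 → met
Not met: 5 of 10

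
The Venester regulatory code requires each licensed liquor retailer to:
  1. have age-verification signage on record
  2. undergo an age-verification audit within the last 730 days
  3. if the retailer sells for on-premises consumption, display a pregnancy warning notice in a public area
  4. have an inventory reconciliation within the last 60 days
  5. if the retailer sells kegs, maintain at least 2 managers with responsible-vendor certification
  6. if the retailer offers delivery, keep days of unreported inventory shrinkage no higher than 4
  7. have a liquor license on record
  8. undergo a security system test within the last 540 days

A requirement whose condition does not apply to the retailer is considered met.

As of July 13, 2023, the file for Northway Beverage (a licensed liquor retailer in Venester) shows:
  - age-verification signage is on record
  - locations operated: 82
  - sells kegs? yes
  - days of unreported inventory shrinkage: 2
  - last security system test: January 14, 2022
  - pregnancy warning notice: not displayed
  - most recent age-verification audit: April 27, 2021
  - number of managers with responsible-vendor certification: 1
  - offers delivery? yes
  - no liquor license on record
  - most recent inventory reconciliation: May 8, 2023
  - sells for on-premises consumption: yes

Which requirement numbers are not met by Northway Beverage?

2, 3, 4, 5, 7, 8

1. age-verification signage present → met
2. age-verification audit 807 days ago vs limit 730 → not met
3. condition 'sells for on-premises consumption' holds; pregnancy warning notice absent → not met
4. inventory reconciliation 66 days ago vs limit 60 → not met
5. condition 'sells kegs' holds; managers with responsible-vendor certification 1 < 2 → not met
6. condition 'offers delivery' holds; days of unreported inventory shrinkage 2 ≤ 4 → met
7. liquor license absent → not met
8. security system test 545 days ago vs limit 540 → not met
Not met: 2, 3, 4, 5, 7, 8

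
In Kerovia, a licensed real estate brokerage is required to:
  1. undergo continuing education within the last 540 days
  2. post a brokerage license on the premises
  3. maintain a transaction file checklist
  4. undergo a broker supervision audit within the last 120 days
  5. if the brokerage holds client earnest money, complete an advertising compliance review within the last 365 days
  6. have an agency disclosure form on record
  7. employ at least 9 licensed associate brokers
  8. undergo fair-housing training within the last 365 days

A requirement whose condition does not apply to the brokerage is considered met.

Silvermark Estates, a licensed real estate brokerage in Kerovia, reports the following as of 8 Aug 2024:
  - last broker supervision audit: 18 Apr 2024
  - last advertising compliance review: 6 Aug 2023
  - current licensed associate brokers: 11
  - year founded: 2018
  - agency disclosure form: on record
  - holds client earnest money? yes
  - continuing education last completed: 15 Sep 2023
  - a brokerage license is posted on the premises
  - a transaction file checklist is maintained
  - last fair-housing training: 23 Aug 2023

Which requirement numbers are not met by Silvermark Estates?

1. continuing education 328 days ago vs limit 540 → met
2. brokerage license present → met
3. transaction file checklist present → met
4. broker supervision audit 112 days ago vs limit 120 → met
5. condition 'holds client earnest money' holds; advertising compliance review 368 days ago vs limit 365 → not met
6. agency disclosure form present → met
7. licensed associate brokers 11 ≥ 9 → met
8. fair-housing training 351 days ago vs limit 365 → met
Not met: 5

5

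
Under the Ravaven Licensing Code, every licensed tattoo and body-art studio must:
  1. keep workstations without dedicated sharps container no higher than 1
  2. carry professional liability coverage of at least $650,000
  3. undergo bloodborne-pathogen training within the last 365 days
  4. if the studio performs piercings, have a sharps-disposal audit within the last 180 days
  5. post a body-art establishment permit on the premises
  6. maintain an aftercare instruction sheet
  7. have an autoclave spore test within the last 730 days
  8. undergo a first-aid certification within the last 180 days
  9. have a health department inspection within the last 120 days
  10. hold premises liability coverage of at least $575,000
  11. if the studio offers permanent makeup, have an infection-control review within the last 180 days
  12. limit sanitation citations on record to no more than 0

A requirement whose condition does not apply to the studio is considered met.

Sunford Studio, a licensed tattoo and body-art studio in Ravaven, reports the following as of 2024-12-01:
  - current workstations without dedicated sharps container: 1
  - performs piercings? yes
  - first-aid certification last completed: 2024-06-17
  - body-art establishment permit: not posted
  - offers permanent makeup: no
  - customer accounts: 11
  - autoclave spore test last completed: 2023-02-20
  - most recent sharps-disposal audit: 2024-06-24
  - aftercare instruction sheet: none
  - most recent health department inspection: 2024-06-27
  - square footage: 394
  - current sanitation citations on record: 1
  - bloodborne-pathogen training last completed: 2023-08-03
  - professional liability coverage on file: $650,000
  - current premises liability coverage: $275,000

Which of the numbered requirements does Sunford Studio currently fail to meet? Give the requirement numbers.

3, 5, 6, 9, 10, 12

1. workstations without dedicated sharps container 1 ≤ 1 → met
2. professional liability coverage $650,000 ≥ $650,000 → met
3. bloodborne-pathogen training 486 days ago vs limit 365 → not met
4. condition 'performs piercings' holds; sharps-disposal audit 160 days ago vs limit 180 → met
5. body-art establishment permit absent → not met
6. aftercare instruction sheet absent → not met
7. autoclave spore test 650 days ago vs limit 730 → met
8. first-aid certification 167 days ago vs limit 180 → met
9. health department inspection 157 days ago vs limit 120 → not met
10. premises liability coverage $275,000 < $575,000 → not met
11. condition 'offers permanent makeup' does not hold → requirement n/a → met
12. sanitation citations on record 1 > 0 → not met
Not met: 3, 5, 6, 9, 10, 12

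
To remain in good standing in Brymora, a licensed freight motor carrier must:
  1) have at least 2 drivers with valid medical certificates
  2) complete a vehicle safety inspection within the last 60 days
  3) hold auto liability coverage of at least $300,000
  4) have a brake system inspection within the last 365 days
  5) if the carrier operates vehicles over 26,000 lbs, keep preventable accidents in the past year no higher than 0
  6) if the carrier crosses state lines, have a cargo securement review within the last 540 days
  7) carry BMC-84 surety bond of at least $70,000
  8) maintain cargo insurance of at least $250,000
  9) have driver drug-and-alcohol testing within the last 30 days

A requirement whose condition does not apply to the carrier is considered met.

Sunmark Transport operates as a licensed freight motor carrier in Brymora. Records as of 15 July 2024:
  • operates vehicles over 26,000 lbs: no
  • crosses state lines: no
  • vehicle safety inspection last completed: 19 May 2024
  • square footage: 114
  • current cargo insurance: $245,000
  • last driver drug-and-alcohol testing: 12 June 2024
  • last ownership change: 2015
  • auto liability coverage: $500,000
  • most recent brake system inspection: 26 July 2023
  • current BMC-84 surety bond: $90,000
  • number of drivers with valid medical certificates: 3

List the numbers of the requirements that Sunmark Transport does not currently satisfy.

8, 9

1. drivers with valid medical certificates 3 ≥ 2 → met
2. vehicle safety inspection 57 days ago vs limit 60 → met
3. auto liability coverage $500,000 ≥ $300,000 → met
4. brake system inspection 355 days ago vs limit 365 → met
5. condition 'operates vehicles over 26,000 lbs' does not hold → requirement n/a → met
6. condition 'crosses state lines' does not hold → requirement n/a → met
7. BMC-84 surety bond $90,000 ≥ $70,000 → met
8. cargo insurance $245,000 < $250,000 → not met
9. driver drug-and-alcohol testing 33 days ago vs limit 30 → not met
Not met: 8, 9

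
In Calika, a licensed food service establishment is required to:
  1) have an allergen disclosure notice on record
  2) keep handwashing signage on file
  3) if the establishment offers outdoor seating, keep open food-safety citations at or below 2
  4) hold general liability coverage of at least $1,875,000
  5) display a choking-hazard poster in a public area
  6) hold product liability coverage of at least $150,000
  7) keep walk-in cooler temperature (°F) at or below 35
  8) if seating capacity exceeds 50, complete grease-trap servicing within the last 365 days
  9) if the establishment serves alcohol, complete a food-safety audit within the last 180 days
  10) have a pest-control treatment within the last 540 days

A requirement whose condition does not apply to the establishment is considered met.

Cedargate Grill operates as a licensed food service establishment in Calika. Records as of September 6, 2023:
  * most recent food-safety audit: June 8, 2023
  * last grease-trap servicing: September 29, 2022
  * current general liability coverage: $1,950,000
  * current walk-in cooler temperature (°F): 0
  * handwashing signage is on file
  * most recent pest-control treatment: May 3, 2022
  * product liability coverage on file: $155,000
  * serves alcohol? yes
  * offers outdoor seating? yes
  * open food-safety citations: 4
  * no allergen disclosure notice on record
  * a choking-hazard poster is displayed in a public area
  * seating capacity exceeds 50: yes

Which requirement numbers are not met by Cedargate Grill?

1, 3

1. allergen disclosure notice absent → not met
2. handwashing signage present → met
3. condition 'offers outdoor seating' holds; open food-safety citations 4 > 2 → not met
4. general liability coverage $1,950,000 ≥ $1,875,000 → met
5. choking-hazard poster present → met
6. product liability coverage $155,000 ≥ $150,000 → met
7. walk-in cooler temperature (°F) 0 ≤ 35 → met
8. condition 'seating capacity exceeds 50' holds; grease-trap servicing 342 days ago vs limit 365 → met
9. condition 'serves alcohol' holds; food-safety audit 90 days ago vs limit 180 → met
10. pest-control treatment 491 days ago vs limit 540 → met
Not met: 1, 3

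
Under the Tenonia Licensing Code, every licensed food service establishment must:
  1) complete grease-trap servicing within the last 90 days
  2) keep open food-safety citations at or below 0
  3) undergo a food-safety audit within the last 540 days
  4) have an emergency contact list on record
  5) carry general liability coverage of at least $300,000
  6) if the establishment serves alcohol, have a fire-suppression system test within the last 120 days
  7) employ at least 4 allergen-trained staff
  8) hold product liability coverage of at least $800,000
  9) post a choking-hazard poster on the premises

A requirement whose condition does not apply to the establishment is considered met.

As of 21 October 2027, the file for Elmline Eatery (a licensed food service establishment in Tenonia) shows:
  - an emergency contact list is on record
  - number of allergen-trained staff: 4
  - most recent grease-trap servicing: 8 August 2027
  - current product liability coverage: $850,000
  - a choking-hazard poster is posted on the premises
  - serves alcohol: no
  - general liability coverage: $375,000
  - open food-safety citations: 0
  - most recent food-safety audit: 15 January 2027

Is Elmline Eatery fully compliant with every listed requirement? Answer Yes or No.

1. grease-trap servicing 74 days ago vs limit 90 → met
2. open food-safety citations 0 ≤ 0 → met
3. food-safety audit 279 days ago vs limit 540 → met
4. emergency contact list present → met
5. general liability coverage $375,000 ≥ $300,000 → met
6. condition 'serves alcohol' does not hold → requirement n/a → met
7. allergen-trained staff 4 ≥ 4 → met
8. product liability coverage $850,000 ≥ $800,000 → met
9. choking-hazard poster present → met
All met.

Yes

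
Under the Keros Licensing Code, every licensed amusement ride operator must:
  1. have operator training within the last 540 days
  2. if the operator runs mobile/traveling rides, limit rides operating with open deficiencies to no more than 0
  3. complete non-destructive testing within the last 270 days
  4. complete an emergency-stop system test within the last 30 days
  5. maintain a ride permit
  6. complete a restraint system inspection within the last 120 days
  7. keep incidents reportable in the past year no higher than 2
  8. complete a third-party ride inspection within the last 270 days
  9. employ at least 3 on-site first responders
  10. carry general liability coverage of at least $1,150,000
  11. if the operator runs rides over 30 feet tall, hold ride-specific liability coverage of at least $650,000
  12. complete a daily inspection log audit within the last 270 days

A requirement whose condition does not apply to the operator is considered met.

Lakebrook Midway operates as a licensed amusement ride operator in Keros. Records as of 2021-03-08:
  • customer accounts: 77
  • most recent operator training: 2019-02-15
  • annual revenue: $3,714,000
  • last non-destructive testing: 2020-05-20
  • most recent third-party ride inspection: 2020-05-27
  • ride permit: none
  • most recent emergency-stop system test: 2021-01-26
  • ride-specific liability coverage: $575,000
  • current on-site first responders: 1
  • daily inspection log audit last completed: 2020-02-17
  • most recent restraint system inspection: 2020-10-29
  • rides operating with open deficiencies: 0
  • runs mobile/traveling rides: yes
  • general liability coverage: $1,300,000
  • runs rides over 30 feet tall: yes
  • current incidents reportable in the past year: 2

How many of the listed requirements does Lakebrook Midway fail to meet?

1. operator training 752 days ago vs limit 540 → not met
2. condition 'runs mobile/traveling rides' holds; rides operating with open deficiencies 0 ≤ 0 → met
3. non-destructive testing 292 days ago vs limit 270 → not met
4. emergency-stop system test 41 days ago vs limit 30 → not met
5. ride permit absent → not met
6. restraint system inspection 130 days ago vs limit 120 → not met
7. incidents reportable in the past year 2 ≤ 2 → met
8. third-party ride inspection 285 days ago vs limit 270 → not met
9. on-site first responders 1 < 3 → not met
10. general liability coverage $1,300,000 ≥ $1,150,000 → met
11. condition 'runs rides over 30 feet tall' holds; ride-specific liability coverage $575,000 < $650,000 → not met
12. daily inspection log audit 385 days ago vs limit 270 → not met
Not met: 9 of 12

9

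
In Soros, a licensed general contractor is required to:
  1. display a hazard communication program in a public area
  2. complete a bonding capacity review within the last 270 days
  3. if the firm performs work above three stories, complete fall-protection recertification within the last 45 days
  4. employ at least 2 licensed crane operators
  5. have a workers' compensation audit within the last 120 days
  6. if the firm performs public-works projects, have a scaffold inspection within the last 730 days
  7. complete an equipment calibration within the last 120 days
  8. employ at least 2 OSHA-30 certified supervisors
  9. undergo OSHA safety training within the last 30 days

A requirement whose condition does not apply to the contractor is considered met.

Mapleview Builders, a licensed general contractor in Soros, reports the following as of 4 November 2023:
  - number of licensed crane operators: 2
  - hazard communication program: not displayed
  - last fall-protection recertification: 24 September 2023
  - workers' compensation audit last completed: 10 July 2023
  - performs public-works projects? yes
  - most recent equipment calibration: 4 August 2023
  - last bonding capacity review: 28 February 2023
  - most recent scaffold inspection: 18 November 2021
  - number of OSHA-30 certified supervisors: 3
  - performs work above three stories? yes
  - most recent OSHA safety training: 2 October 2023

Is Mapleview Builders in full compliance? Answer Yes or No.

No

1. hazard communication program absent → not met
2. bonding capacity review 249 days ago vs limit 270 → met
3. condition 'performs work above three stories' holds; fall-protection recertification 41 days ago vs limit 45 → met
4. licensed crane operators 2 ≥ 2 → met
5. workers' compensation audit 117 days ago vs limit 120 → met
6. condition 'performs public-works projects' holds; scaffold inspection 716 days ago vs limit 730 → met
7. equipment calibration 92 days ago vs limit 120 → met
8. OSHA-30 certified supervisors 3 ≥ 2 → met
9. OSHA safety training 33 days ago vs limit 30 → not met
Not met: 1, 9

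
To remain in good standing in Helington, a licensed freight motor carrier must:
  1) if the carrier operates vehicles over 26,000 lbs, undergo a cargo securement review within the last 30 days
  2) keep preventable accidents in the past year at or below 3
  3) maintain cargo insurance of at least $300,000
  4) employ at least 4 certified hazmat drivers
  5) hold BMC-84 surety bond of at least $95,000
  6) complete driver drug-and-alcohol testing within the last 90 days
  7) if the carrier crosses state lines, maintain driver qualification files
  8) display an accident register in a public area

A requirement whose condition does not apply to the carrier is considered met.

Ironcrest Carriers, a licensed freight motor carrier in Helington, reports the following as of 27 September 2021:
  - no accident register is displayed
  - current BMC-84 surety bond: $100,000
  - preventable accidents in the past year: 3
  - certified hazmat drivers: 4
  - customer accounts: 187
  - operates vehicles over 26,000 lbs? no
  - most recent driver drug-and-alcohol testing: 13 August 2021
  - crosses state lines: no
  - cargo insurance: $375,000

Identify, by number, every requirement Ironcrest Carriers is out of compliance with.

8

1. condition 'operates vehicles over 26,000 lbs' does not hold → requirement n/a → met
2. preventable accidents in the past year 3 ≤ 3 → met
3. cargo insurance $375,000 ≥ $300,000 → met
4. certified hazmat drivers 4 ≥ 4 → met
5. BMC-84 surety bond $100,000 ≥ $95,000 → met
6. driver drug-and-alcohol testing 45 days ago vs limit 90 → met
7. condition 'crosses state lines' does not hold → requirement n/a → met
8. accident register absent → not met
Not met: 8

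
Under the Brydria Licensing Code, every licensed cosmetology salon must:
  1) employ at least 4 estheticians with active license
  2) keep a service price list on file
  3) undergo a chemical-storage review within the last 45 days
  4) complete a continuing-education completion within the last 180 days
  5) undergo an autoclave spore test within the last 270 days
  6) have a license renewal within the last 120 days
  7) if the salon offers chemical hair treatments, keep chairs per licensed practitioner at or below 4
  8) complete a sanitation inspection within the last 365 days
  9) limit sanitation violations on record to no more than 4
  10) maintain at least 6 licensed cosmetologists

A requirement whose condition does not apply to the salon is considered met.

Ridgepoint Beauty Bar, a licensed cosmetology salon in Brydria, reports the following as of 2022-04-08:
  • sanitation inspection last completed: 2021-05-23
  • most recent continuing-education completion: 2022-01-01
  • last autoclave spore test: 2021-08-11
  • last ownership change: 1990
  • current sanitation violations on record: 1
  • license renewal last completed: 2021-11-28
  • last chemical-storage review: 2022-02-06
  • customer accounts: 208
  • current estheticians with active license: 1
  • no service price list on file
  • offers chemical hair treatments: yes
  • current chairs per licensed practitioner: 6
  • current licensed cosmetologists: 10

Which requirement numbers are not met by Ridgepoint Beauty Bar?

1, 2, 3, 6, 7

1. estheticians with active license 1 < 4 → not met
2. service price list absent → not met
3. chemical-storage review 61 days ago vs limit 45 → not met
4. continuing-education completion 97 days ago vs limit 180 → met
5. autoclave spore test 240 days ago vs limit 270 → met
6. license renewal 131 days ago vs limit 120 → not met
7. condition 'offers chemical hair treatments' holds; chairs per licensed practitioner 6 > 4 → not met
8. sanitation inspection 320 days ago vs limit 365 → met
9. sanitation violations on record 1 ≤ 4 → met
10. licensed cosmetologists 10 ≥ 6 → met
Not met: 1, 2, 3, 6, 7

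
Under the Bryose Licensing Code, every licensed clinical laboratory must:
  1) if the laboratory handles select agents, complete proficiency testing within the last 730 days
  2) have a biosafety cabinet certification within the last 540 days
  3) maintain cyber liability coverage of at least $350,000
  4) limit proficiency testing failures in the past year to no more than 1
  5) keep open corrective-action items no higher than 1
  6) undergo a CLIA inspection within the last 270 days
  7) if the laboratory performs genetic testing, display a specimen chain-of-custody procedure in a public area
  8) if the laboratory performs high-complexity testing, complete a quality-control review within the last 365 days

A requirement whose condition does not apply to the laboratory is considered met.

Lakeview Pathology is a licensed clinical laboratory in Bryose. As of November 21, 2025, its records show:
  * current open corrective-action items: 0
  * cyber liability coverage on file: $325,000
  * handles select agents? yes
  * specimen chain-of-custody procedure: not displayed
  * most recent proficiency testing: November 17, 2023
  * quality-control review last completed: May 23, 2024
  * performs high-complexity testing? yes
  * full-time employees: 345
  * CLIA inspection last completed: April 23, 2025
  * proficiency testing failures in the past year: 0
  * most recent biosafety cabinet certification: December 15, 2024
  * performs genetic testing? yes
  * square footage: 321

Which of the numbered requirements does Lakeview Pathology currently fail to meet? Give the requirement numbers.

1, 3, 7, 8

1. condition 'handles select agents' holds; proficiency testing 735 days ago vs limit 730 → not met
2. biosafety cabinet certification 341 days ago vs limit 540 → met
3. cyber liability coverage $325,000 < $350,000 → not met
4. proficiency testing failures in the past year 0 ≤ 1 → met
5. open corrective-action items 0 ≤ 1 → met
6. CLIA inspection 212 days ago vs limit 270 → met
7. condition 'performs genetic testing' holds; specimen chain-of-custody procedure absent → not met
8. condition 'performs high-complexity testing' holds; quality-control review 547 days ago vs limit 365 → not met
Not met: 1, 3, 7, 8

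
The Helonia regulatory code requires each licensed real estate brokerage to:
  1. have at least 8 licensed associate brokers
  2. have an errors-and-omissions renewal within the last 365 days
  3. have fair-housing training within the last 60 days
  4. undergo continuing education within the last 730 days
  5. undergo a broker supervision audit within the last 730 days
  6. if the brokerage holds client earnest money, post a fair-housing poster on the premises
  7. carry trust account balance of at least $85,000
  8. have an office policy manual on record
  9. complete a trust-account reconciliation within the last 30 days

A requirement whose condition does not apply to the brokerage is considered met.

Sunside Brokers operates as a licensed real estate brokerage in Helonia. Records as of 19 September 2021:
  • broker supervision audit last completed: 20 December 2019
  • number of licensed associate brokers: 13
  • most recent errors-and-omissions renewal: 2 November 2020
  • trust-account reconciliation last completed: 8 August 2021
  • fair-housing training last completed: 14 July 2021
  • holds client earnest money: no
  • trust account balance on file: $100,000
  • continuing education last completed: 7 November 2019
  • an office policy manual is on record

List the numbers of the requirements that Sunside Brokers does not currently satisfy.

1. licensed associate brokers 13 ≥ 8 → met
2. errors-and-omissions renewal 321 days ago vs limit 365 → met
3. fair-housing training 67 days ago vs limit 60 → not met
4. continuing education 682 days ago vs limit 730 → met
5. broker supervision audit 639 days ago vs limit 730 → met
6. condition 'holds client earnest money' does not hold → requirement n/a → met
7. trust account balance $100,000 ≥ $85,000 → met
8. office policy manual present → met
9. trust-account reconciliation 42 days ago vs limit 30 → not met
Not met: 3, 9

3, 9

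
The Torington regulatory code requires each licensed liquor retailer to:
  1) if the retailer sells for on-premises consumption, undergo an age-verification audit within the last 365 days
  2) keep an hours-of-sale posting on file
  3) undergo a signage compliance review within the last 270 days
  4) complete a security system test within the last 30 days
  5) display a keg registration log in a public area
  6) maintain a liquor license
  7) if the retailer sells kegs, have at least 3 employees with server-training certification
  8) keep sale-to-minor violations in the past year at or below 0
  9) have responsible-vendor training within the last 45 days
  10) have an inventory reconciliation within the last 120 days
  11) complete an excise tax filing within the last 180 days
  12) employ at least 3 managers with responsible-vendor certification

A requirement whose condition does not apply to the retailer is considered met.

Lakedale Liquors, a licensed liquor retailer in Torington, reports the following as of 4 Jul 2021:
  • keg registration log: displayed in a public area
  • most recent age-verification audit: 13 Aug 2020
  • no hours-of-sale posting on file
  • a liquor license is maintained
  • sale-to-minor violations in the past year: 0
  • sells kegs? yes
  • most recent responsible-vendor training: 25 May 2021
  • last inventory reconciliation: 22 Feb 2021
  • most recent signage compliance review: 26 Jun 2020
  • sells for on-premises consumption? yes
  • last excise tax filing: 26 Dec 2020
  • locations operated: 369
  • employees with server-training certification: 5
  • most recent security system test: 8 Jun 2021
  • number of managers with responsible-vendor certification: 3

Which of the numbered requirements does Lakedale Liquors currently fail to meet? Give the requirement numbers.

1. condition 'sells for on-premises consumption' holds; age-verification audit 325 days ago vs limit 365 → met
2. hours-of-sale posting absent → not met
3. signage compliance review 373 days ago vs limit 270 → not met
4. security system test 26 days ago vs limit 30 → met
5. keg registration log present → met
6. liquor license present → met
7. condition 'sells kegs' holds; employees with server-training certification 5 ≥ 3 → met
8. sale-to-minor violations in the past year 0 ≤ 0 → met
9. responsible-vendor training 40 days ago vs limit 45 → met
10. inventory reconciliation 132 days ago vs limit 120 → not met
11. excise tax filing 190 days ago vs limit 180 → not met
12. managers with responsible-vendor certification 3 ≥ 3 → met
Not met: 2, 3, 10, 11

2, 3, 10, 11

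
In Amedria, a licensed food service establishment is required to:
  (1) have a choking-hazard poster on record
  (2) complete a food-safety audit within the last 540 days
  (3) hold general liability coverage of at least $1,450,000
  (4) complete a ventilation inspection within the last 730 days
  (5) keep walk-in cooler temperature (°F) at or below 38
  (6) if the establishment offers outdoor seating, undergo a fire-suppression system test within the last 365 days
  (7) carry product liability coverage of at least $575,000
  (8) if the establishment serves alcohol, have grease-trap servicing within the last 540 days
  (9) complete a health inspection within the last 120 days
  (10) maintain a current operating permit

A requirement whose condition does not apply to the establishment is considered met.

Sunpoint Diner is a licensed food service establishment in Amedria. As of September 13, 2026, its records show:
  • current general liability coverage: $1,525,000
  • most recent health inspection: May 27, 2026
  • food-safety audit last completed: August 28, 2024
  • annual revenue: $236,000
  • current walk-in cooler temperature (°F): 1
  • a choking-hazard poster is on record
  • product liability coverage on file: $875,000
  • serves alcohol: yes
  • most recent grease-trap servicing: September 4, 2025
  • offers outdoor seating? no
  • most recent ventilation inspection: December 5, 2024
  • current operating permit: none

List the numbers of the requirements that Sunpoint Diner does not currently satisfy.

2, 10

1. choking-hazard poster present → met
2. food-safety audit 746 days ago vs limit 540 → not met
3. general liability coverage $1,525,000 ≥ $1,450,000 → met
4. ventilation inspection 647 days ago vs limit 730 → met
5. walk-in cooler temperature (°F) 1 ≤ 38 → met
6. condition 'offers outdoor seating' does not hold → requirement n/a → met
7. product liability coverage $875,000 ≥ $575,000 → met
8. condition 'serves alcohol' holds; grease-trap servicing 374 days ago vs limit 540 → met
9. health inspection 109 days ago vs limit 120 → met
10. current operating permit absent → not met
Not met: 2, 10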